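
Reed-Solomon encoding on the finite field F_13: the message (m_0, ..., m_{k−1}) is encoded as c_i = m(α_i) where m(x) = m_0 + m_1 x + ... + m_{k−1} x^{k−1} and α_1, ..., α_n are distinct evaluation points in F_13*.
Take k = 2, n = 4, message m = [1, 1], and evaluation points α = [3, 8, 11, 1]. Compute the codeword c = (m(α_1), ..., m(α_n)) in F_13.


c = [4, 9, 12, 2]

Message polynomial: m(x) = 1 + 1·x (mod 13).
For each evaluation point α_i, compute m(α_i) mod 13:
  α_1 = 3: Horner steps 1 → 4, so m(3) = 4.
  α_2 = 8: Horner steps 1 → 9, so m(8) = 9.
  α_3 = 11: Horner steps 1 → 12, so m(11) = 12.
  α_4 = 1: Horner steps 1 → 2, so m(1) = 2.
Codeword c = [4, 9, 12, 2] ∈ F_13^4.


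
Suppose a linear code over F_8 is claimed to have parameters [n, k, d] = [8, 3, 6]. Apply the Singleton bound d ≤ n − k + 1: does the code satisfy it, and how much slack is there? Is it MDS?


Singleton RHS = n − k + 1 = 6, slack = 0, bound satisfied, MDS.

Singleton bound: d ≤ n − k + 1.
Here n = 8, k = 3, so n − k + 1 = 6.
Given d = 6, check d ≤ 6: YES.
Slack = (n − k + 1) − d = 0.
The code is MDS (slack = 0).
Description: the claimed parameters are [8, 3, 6]_8; such a code would be MDS (meets Singleton bound).


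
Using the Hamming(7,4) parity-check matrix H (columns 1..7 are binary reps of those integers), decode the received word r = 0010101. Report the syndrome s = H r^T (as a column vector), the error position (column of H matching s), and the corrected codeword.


s = (0, 0, 1)^T, error position = 1, corrected codeword c = 1010101

Compute s = H r^T mod 2 one row at a time:
  s_1 = 0 + 1 + 0 + 1 = 2 ≡ 0 (mod 2).
  s_2 = 0 + 1 + 0 + 1 = 2 ≡ 0 (mod 2).
  s_3 = 0 + 1 + 1 + 1 = 3 ≡ 1 (mod 2).
s = (0, 0, 1)^T — this equals column 1 of H (binary 001), so error is at position 1.
Correct: flip bit 1 of r = 0010101 to get c = 1010101.


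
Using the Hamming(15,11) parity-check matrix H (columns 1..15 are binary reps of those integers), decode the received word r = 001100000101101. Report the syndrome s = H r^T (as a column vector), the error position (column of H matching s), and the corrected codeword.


s = (0, 0, 1, 1)^T, error position = 3, corrected codeword c = 000100000101101

Compute s = H r^T mod 2 one row at a time:
  s_1 = 0 + 0 + 1 + 0 + 1 + 1 + 0 + 1 = 4 ≡ 0 (mod 2).
  s_2 = 1 + 0 + 0 + 0 + 1 + 1 + 0 + 1 = 4 ≡ 0 (mod 2).
  s_3 = 0 + 1 + 0 + 0 + 1 + 0 + 0 + 1 = 3 ≡ 1 (mod 2).
  s_4 = 0 + 1 + 0 + 0 + 0 + 0 + 1 + 1 = 3 ≡ 1 (mod 2).
s = (0, 0, 1, 1)^T — this equals column 3 of H (binary 0011), so error is at position 3.
Correct: flip bit 3 of r = 001100000101101 to get c = 000100000101101.


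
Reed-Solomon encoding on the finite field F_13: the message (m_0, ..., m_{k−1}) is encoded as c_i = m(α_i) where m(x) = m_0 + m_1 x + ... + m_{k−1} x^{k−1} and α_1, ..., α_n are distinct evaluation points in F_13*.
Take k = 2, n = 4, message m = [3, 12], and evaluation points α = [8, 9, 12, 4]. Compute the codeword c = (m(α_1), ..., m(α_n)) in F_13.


c = [8, 7, 4, 12]

Message polynomial: m(x) = 3 + 12·x (mod 13).
For each evaluation point α_i, compute m(α_i) mod 13:
  α_1 = 8: Horner steps 12 → 8, so m(8) = 8.
  α_2 = 9: Horner steps 12 → 7, so m(9) = 7.
  α_3 = 12: Horner steps 12 → 4, so m(12) = 4.
  α_4 = 4: Horner steps 12 → 12, so m(4) = 12.
Codeword c = [8, 7, 4, 12] ∈ F_13^4.


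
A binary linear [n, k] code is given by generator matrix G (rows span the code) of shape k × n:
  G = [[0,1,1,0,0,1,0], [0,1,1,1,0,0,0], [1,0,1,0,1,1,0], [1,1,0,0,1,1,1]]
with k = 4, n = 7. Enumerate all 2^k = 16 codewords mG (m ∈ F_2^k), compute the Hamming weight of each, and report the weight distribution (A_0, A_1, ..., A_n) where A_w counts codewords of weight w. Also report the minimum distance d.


Weight distribution: A_0 = 1, A_2 = 3, A_3 = 4, A_4 = 3, A_5 = 4, A_6 = 1. Minimum distance d = 2.

Enumerate all 2^4 = 16 messages m ∈ F_2^4.
For each, compute codeword c = mG in F_2^7, then tally its weight.
  m = 0000 → c = 0000000, weight = 0.
  m = 1000 → c = 0110010, weight = 3.
  m = 0100 → c = 0111000, weight = 3.
  m = 1100 → c = 0001010, weight = 2.
  m = 0010 → c = 1010110, weight = 4.
  m = 1010 → c = 1100100, weight = 3.
  m = 0110 → c = 1101110, weight = 5.
  m = 1110 → c = 1011100, weight = 4.
  m = 0001 → c = 1100111, weight = 5.
  m = 1001 → c = 1010101, weight = 4.
  m = 0101 → c = 1011111, weight = 6.
  m = 1101 → c = 1101101, weight = 5.
  m = 0011 → c = 0110001, weight = 3.
  m = 1011 → c = 0000011, weight = 2.
  m = 0111 → c = 0001001, weight = 2.
  m = 1111 → c = 0111011, weight = 5.
Tally weights:
  weight 0: 1 codewords.
  weight 2: 3 codewords.
  weight 3: 4 codewords.
  weight 4: 3 codewords.
  weight 5: 4 codewords.
  weight 6: 1 codewords.
Minimum distance d = smallest w > 0 with A_w > 0 = 2.
Sanity: Σ A_w = 16 = 2^4 = 16 ✓.


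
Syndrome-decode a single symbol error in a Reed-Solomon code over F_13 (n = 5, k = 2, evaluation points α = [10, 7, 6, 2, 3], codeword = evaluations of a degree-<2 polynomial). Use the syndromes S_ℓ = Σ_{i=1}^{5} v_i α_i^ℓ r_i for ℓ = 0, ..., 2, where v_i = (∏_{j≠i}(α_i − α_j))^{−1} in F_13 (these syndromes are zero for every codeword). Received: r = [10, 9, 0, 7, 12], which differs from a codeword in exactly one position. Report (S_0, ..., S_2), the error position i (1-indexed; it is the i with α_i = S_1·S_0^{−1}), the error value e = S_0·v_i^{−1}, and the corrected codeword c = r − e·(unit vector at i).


S = (1, 2, 4), error at position 4, error magnitude e = 4, c = [10, 9, 0, 3, 12].

Step 1: column multipliers v_i = (∏_{j≠i}(α_i − α_j))^{−1} mod 13.
  i = 1 (α = 10): (10−7)(10−6)(10−2)(10−3) = 3·4·8·7 = 672 ≡ 9, so v_1 = 9^{−1} = 3 (mod 13).
  i = 2 (α = 7): (7−10)(7−6)(7−2)(7−3) = (−3)·1·5·4 = −60 ≡ 5, so v_2 = 5^{−1} = 8 (mod 13).
  i = 3 (α = 6): (6−10)(6−7)(6−2)(6−3) = (−4)·(−1)·4·3 = 48 ≡ 9, so v_3 = 9^{−1} = 3 (mod 13).
  i = 4 (α = 2): (2−10)(2−7)(2−6)(2−3) = (−8)·(−5)·(−4)·(−1) = 160 ≡ 4, so v_4 = 4^{−1} = 10 (mod 13).
  i = 5 (α = 3): (3−10)(3−7)(3−6)(3−2) = (−7)·(−4)·(−3)·1 = −84 ≡ 7, so v_5 = 7^{−1} = 2 (mod 13).
  v = [3, 8, 3, 10, 2].
Step 2: syndromes of r = [10, 9, 0, 7, 12] (all sums mod 13).
  S_0 = Σ v_i r_i = 3·10 + 8·9 + 3·0 + 10·7 + 2·12 = 196 ≡ 1.
  S_1 = Σ v_i α_i r_i = 3·10·10 + 8·7·9 + 3·6·0 + 10·2·7 + 2·3·12 = 1016 ≡ 2.
  α_i^2 mod 13 = [9, 10, 10, 4, 9].
  S_2 = Σ v_i α_i^2 r_i = 3·9·10 + 8·10·9 + 3·10·0 + 10·4·7 + 2·9·12 = 1486 ≡ 4.
  S = (1, 2, 4) ≠ 0, so r is not a codeword (an error is present).
Step 3: locate the error. For a single error e at position i, S_ℓ = v_i·e·α_i^ℓ, so α_err = S_1/S_0.
  S_0^{−1} = 1^{−1} = 1 (mod 13), so α_err = 2·1 = 2 ≡ 2 = α_4. Error position i = 4.
  Consistency check: S_2/S_1 = 4·7 = 28 ≡ 2 = α_err ✓ (single-error assumption holds).
Step 4: error magnitude e = S_0/v_4 = S_0·∏_{j≠4}(α_4 − α_j) = 1·4 = 4 ≡ 4 (mod 13).
Step 5: correct position 4: c_4 = r_4 − e = 7 − 4 ≡ 3 (mod 13). Hence c = [10, 9, 0, 3, 12].
  Check: interpolating c through the α_i gives m(x) = 11 + 9·x (degree < 2) with m(α_i) = c_i for every i, so c is indeed a codeword.


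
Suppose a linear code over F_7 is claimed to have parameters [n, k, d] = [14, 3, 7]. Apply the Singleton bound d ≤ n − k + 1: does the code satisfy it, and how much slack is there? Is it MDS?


Singleton RHS = n − k + 1 = 12, slack = 5, bound satisfied, not MDS.

Singleton bound: d ≤ n − k + 1.
Here n = 14, k = 3, so n − k + 1 = 12.
Given d = 7, check d ≤ 12: YES.
Slack = (n − k + 1) − d = 5.
The code is NOT MDS (slack = 5 > 0).
Description: the claimed parameters are [14, 3, 7]_7; such a code would be non-MDS.


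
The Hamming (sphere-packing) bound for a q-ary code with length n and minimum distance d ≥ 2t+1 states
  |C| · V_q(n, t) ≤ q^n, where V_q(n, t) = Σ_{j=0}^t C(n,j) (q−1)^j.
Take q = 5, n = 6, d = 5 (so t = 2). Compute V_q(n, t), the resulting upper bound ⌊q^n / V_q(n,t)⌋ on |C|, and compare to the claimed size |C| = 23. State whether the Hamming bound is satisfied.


V_q(n, t) = 265, q^n = 15625, Hamming bound = 58, |C| = 23 ≤ bound (satisfied).

Step 1: Compute V_q(n, t) = Σ_{j=0}^2 C(n, j) (q−1)^j.
  j = 0: C(6,0)·(4)^0 = 1·1 = 1.
  j = 1: C(6,1)·(4)^1 = 6·4 = 24.
  j = 2: C(6,2)·(4)^2 = 15·16 = 240.
  V_q(n, t) = 1 + 24 + 240 = 265.
Step 2: q^n = 5^6 = 15625.
Step 3: Hamming bound ⌊q^n / V_q(n,t)⌋ = ⌊15625/265⌋ = 58.
Step 4: Compare |C| = 23 to 58: satisfied.
The claimed |C| lies below the Hamming bound.


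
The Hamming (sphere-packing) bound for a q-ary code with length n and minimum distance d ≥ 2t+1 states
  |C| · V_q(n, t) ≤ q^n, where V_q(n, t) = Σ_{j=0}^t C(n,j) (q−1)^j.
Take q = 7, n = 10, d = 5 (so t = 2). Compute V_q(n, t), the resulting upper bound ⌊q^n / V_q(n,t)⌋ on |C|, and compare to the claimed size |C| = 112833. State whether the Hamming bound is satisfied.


V_q(n, t) = 1681, q^n = 282475249, Hamming bound = 168040, |C| = 112833 ≤ bound (satisfied).

Step 1: Compute V_q(n, t) = Σ_{j=0}^2 C(n, j) (q−1)^j.
  j = 0: C(10,0)·(6)^0 = 1·1 = 1.
  j = 1: C(10,1)·(6)^1 = 10·6 = 60.
  j = 2: C(10,2)·(6)^2 = 45·36 = 1620.
  V_q(n, t) = 1 + 60 + 1620 = 1681.
Step 2: q^n = 7^10 = 282475249.
Step 3: Hamming bound ⌊q^n / V_q(n,t)⌋ = ⌊282475249/1681⌋ = 168040.
Step 4: Compare |C| = 112833 to 168040: satisfied.
The claimed |C| lies below the Hamming bound.


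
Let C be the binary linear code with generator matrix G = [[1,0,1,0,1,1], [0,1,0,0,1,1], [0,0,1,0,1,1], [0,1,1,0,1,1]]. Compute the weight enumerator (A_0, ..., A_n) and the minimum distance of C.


Weight distribution: A_0 = 1, A_1 = 3, A_2 = 4, A_3 = 4, A_4 = 3, A_5 = 1. Minimum distance d = 1.

Enumerate all 2^4 = 16 messages m ∈ F_2^4.
For each, compute codeword c = mG in F_2^6, then tally its weight.
  m = 0000 → c = 000000, weight = 0.
  m = 1000 → c = 101011, weight = 4.
  m = 0100 → c = 010011, weight = 3.
  m = 1100 → c = 111000, weight = 3.
  m = 0010 → c = 001011, weight = 3.
  m = 1010 → c = 100000, weight = 1.
  m = 0110 → c = 011000, weight = 2.
  m = 1110 → c = 110011, weight = 4.
  m = 0001 → c = 011011, weight = 4.
  m = 1001 → c = 110000, weight = 2.
  m = 0101 → c = 001000, weight = 1.
  m = 1101 → c = 100011, weight = 3.
  m = 0011 → c = 010000, weight = 1.
  m = 1011 → c = 111011, weight = 5.
  m = 0111 → c = 000011, weight = 2.
  m = 1111 → c = 101000, weight = 2.
Tally weights:
  weight 0: 1 codewords.
  weight 1: 3 codewords.
  weight 2: 4 codewords.
  weight 3: 4 codewords.
  weight 4: 3 codewords.
  weight 5: 1 codewords.
Minimum distance d = smallest w > 0 with A_w > 0 = 1.
Sanity: Σ A_w = 16 = 2^4 = 16 ✓.


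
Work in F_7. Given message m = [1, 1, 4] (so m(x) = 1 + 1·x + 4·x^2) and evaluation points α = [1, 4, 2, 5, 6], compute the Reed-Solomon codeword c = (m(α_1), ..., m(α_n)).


c = [6, 6, 5, 1, 4]

Message polynomial: m(x) = 1 + 1·x + 4·x^2 (mod 7).
For each evaluation point α_i, compute m(α_i) mod 7:
  α_1 = 1: Horner steps 4 → 5 → 6, so m(1) = 6.
  α_2 = 4: Horner steps 4 → 3 → 6, so m(4) = 6.
  α_3 = 2: Horner steps 4 → 2 → 5, so m(2) = 5.
  α_4 = 5: Horner steps 4 → 0 → 1, so m(5) = 1.
  α_5 = 6: Horner steps 4 → 4 → 4, so m(6) = 4.
Codeword c = [6, 6, 5, 1, 4] ∈ F_7^5.


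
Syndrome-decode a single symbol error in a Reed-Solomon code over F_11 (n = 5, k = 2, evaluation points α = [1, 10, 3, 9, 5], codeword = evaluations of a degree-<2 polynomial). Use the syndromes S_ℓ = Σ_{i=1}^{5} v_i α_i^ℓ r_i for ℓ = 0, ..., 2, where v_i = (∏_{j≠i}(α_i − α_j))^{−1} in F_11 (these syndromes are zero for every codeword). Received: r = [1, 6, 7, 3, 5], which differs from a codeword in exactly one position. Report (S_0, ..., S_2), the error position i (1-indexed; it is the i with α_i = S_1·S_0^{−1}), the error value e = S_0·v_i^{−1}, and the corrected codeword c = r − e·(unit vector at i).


S = (6, 8, 7), error at position 5, error magnitude e = 3, c = [1, 6, 7, 3, 2].

Step 1: column multipliers v_i = (∏_{j≠i}(α_i − α_j))^{−1} mod 11.
  i = 1 (α = 1): (1−10)(1−3)(1−9)(1−5) = (−9)·(−2)·(−8)·(−4) = 576 ≡ 4, so v_1 = 4^{−1} = 3 (mod 11).
  i = 2 (α = 10): (10−1)(10−3)(10−9)(10−5) = 9·7·1·5 = 315 ≡ 7, so v_2 = 7^{−1} = 8 (mod 11).
  i = 3 (α = 3): (3−1)(3−10)(3−9)(3−5) = 2·(−7)·(−6)·(−2) = −168 ≡ 8, so v_3 = 8^{−1} = 7 (mod 11).
  i = 4 (α = 9): (9−1)(9−10)(9−3)(9−5) = 8·(−1)·6·4 = −192 ≡ 6, so v_4 = 6^{−1} = 2 (mod 11).
  i = 5 (α = 5): (5−1)(5−10)(5−3)(5−9) = 4·(−5)·2·(−4) = 160 ≡ 6, so v_5 = 6^{−1} = 2 (mod 11).
  v = [3, 8, 7, 2, 2].
Step 2: syndromes of r = [1, 6, 7, 3, 5] (all sums mod 11).
  S_0 = Σ v_i r_i = 3·1 + 8·6 + 7·7 + 2·3 + 2·5 = 116 ≡ 6.
  S_1 = Σ v_i α_i r_i = 3·1·1 + 8·10·6 + 7·3·7 + 2·9·3 + 2·5·5 = 734 ≡ 8.
  α_i^2 mod 11 = [1, 1, 9, 4, 3].
  S_2 = Σ v_i α_i^2 r_i = 3·1·1 + 8·1·6 + 7·9·7 + 2·4·3 + 2·3·5 = 546 ≡ 7.
  S = (6, 8, 7) ≠ 0, so r is not a codeword (an error is present).
Step 3: locate the error. For a single error e at position i, S_ℓ = v_i·e·α_i^ℓ, so α_err = S_1/S_0.
  S_0^{−1} = 6^{−1} = 2 (mod 11), so α_err = 8·2 = 16 ≡ 5 = α_5. Error position i = 5.
  Consistency check: S_2/S_1 = 7·7 = 49 ≡ 5 = α_err ✓ (single-error assumption holds).
Step 4: error magnitude e = S_0/v_5 = S_0·∏_{j≠5}(α_5 − α_j) = 6·6 = 36 ≡ 3 (mod 11).
Step 5: correct position 5: c_5 = r_5 − e = 5 − 3 ≡ 2 (mod 11). Hence c = [1, 6, 7, 3, 2].
  Check: interpolating c through the α_i gives m(x) = 9 + 3·x (degree < 2) with m(α_i) = c_i for every i, so c is indeed a codeword.


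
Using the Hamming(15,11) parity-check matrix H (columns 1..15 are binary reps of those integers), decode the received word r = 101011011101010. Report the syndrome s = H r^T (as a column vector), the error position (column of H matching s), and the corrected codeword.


s = (1, 0, 0, 0)^T, error position = 8, corrected codeword c = 101011001101010

Compute s = H r^T mod 2 one row at a time:
  s_1 = 1 + 1 + 1 + 0 + 1 + 0 + 1 + 0 = 5 ≡ 1 (mod 2).
  s_2 = 0 + 1 + 1 + 0 + 1 + 0 + 1 + 0 = 4 ≡ 0 (mod 2).
  s_3 = 0 + 1 + 1 + 0 + 1 + 0 + 1 + 0 = 4 ≡ 0 (mod 2).
  s_4 = 1 + 1 + 1 + 0 + 1 + 0 + 0 + 0 = 4 ≡ 0 (mod 2).
s = (1, 0, 0, 0)^T — this equals column 8 of H (binary 1000), so error is at position 8.
Correct: flip bit 8 of r = 101011011101010 to get c = 101011001101010.


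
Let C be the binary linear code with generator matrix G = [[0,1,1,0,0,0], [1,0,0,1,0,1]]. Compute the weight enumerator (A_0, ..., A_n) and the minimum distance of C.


Weight distribution: A_0 = 1, A_2 = 1, A_3 = 1, A_5 = 1. Minimum distance d = 2.

Enumerate all 2^2 = 4 messages m ∈ F_2^2.
For each, compute codeword c = mG in F_2^6, then tally its weight.
  m = 00 → c = 000000, weight = 0.
  m = 10 → c = 011000, weight = 2.
  m = 01 → c = 100101, weight = 3.
  m = 11 → c = 111101, weight = 5.
Tally weights:
  weight 0: 1 codewords.
  weight 2: 1 codewords.
  weight 3: 1 codewords.
  weight 5: 1 codewords.
Minimum distance d = smallest w > 0 with A_w > 0 = 2.
Sanity: Σ A_w = 4 = 2^2 = 4 ✓.


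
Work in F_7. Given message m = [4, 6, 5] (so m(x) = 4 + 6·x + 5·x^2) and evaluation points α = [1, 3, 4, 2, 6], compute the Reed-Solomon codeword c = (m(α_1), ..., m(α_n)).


c = [1, 4, 3, 1, 3]

Message polynomial: m(x) = 4 + 6·x + 5·x^2 (mod 7).
For each evaluation point α_i, compute m(α_i) mod 7:
  α_1 = 1: Horner steps 5 → 4 → 1, so m(1) = 1.
  α_2 = 3: Horner steps 5 → 0 → 4, so m(3) = 4.
  α_3 = 4: Horner steps 5 → 5 → 3, so m(4) = 3.
  α_4 = 2: Horner steps 5 → 2 → 1, so m(2) = 1.
  α_5 = 6: Horner steps 5 → 1 → 3, so m(6) = 3.
Codeword c = [1, 4, 3, 1, 3] ∈ F_7^5.


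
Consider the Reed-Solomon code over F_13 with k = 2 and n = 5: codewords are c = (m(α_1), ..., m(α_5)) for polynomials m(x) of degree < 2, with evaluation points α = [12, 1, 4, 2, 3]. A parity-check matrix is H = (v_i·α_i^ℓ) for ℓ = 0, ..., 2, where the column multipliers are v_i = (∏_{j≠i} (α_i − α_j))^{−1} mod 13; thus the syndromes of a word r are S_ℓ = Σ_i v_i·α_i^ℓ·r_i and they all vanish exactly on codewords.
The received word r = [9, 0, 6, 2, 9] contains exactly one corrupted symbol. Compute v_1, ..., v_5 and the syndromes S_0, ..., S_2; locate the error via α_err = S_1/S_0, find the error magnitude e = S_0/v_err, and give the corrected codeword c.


S = (1, 3, 9), error at position 5, error magnitude e = 5, c = [9, 0, 6, 2, 4].

Step 1: column multipliers v_i = (∏_{j≠i}(α_i − α_j))^{−1} mod 13.
  i = 1 (α = 12): (12−1)(12−4)(12−2)(12−3) = 11·8·10·9 = 7920 ≡ 3, so v_1 = 3^{−1} = 9 (mod 13).
  i = 2 (α = 1): (1−12)(1−4)(1−2)(1−3) = (−11)·(−3)·(−1)·(−2) = 66 ≡ 1, so v_2 = 1^{−1} = 1 (mod 13).
  i = 3 (α = 4): (4−12)(4−1)(4−2)(4−3) = (−8)·3·2·1 = −48 ≡ 4, so v_3 = 4^{−1} = 10 (mod 13).
  i = 4 (α = 2): (2−12)(2−1)(2−4)(2−3) = (−10)·1·(−2)·(−1) = −20 ≡ 6, so v_4 = 6^{−1} = 11 (mod 13).
  i = 5 (α = 3): (3−12)(3−1)(3−4)(3−2) = (−9)·2·(−1)·1 = 18 ≡ 5, so v_5 = 5^{−1} = 8 (mod 13).
  v = [9, 1, 10, 11, 8].
Step 2: syndromes of r = [9, 0, 6, 2, 9] (all sums mod 13).
  S_0 = Σ v_i r_i = 9·9 + 1·0 + 10·6 + 11·2 + 8·9 = 235 ≡ 1.
  S_1 = Σ v_i α_i r_i = 9·12·9 + 1·1·0 + 10·4·6 + 11·2·2 + 8·3·9 = 1472 ≡ 3.
  α_i^2 mod 13 = [1, 1, 3, 4, 9].
  S_2 = Σ v_i α_i^2 r_i = 9·1·9 + 1·1·0 + 10·3·6 + 11·4·2 + 8·9·9 = 997 ≡ 9.
  S = (1, 3, 9) ≠ 0, so r is not a codeword (an error is present).
Step 3: locate the error. For a single error e at position i, S_ℓ = v_i·e·α_i^ℓ, so α_err = S_1/S_0.
  S_0^{−1} = 1^{−1} = 1 (mod 13), so α_err = 3·1 = 3 ≡ 3 = α_5. Error position i = 5.
  Consistency check: S_2/S_1 = 9·9 = 81 ≡ 3 = α_err ✓ (single-error assumption holds).
Step 4: error magnitude e = S_0/v_5 = S_0·∏_{j≠5}(α_5 − α_j) = 1·5 = 5 ≡ 5 (mod 13).
Step 5: correct position 5: c_5 = r_5 − e = 9 − 5 ≡ 4 (mod 13). Hence c = [9, 0, 6, 2, 4].
  Check: interpolating c through the α_i gives m(x) = 11 + 2·x (degree < 2) with m(α_i) = c_i for every i, so c is indeed a codeword.


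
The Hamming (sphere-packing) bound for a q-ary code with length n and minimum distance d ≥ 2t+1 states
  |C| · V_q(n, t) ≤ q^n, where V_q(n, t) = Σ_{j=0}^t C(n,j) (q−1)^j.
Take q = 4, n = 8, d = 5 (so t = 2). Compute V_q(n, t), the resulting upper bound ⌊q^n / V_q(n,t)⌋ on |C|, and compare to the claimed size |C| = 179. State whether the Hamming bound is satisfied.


V_q(n, t) = 277, q^n = 65536, Hamming bound = 236, |C| = 179 ≤ bound (satisfied).

Step 1: Compute V_q(n, t) = Σ_{j=0}^2 C(n, j) (q−1)^j.
  j = 0: C(8,0)·(3)^0 = 1·1 = 1.
  j = 1: C(8,1)·(3)^1 = 8·3 = 24.
  j = 2: C(8,2)·(3)^2 = 28·9 = 252.
  V_q(n, t) = 1 + 24 + 252 = 277.
Step 2: q^n = 4^8 = 65536.
Step 3: Hamming bound ⌊q^n / V_q(n,t)⌋ = ⌊65536/277⌋ = 236.
Step 4: Compare |C| = 179 to 236: satisfied.
The claimed |C| lies below the Hamming bound.


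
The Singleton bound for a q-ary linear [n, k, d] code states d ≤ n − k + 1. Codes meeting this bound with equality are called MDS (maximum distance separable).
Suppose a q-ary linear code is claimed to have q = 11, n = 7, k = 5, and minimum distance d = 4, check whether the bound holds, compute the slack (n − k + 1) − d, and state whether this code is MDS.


Singleton RHS = n − k + 1 = 3, slack = -1, bound violated (no such code; not MDS).

Singleton bound: d ≤ n − k + 1.
Here n = 7, k = 5, so n − k + 1 = 3.
Given d = 4, check d ≤ 3: NO.
Slack = (n − k + 1) − d = -1.
The slack is negative: d = 4 exceeds n − k + 1 = 3 by 1, so the Singleton bound is violated and no linear [7, 5, 4]_11 code can exist. In particular it is not MDS (MDS requires d = n − k + 1 exactly).
Description: the claimed parameters are [7, 5, 4]_11; such a code would be impossible (violates the Singleton bound).


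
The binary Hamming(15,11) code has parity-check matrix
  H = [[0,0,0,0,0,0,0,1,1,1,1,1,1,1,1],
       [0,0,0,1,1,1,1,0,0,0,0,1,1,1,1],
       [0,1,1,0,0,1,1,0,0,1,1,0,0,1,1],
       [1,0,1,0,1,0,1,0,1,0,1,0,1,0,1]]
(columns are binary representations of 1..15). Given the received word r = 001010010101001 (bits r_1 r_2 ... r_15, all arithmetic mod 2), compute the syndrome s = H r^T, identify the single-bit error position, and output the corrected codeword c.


s = (0, 1, 1, 1)^T, error position = 7, corrected codeword c = 001010110101001

Compute s = H r^T mod 2 one row at a time:
  s_1 = 1 + 0 + 1 + 0 + 1 + 0 + 0 + 1 = 4 ≡ 0 (mod 2).
  s_2 = 0 + 1 + 0 + 0 + 1 + 0 + 0 + 1 = 3 ≡ 1 (mod 2).
  s_3 = 0 + 1 + 0 + 0 + 1 + 0 + 0 + 1 = 3 ≡ 1 (mod 2).
  s_4 = 0 + 1 + 1 + 0 + 0 + 0 + 0 + 1 = 3 ≡ 1 (mod 2).
s = (0, 1, 1, 1)^T — this equals column 7 of H (binary 0111), so error is at position 7.
Correct: flip bit 7 of r = 001010010101001 to get c = 001010110101001.


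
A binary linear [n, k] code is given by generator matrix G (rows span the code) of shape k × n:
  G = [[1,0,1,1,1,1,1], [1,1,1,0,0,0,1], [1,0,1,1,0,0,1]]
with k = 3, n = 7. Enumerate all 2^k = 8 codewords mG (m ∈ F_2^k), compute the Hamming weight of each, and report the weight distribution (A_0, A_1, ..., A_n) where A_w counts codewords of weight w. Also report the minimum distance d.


Weight distribution: A_0 = 1, A_2 = 2, A_4 = 3, A_6 = 2. Minimum distance d = 2.

Enumerate all 2^3 = 8 messages m ∈ F_2^3.
For each, compute codeword c = mG in F_2^7, then tally its weight.
  m = 000 → c = 0000000, weight = 0.
  m = 100 → c = 1011111, weight = 6.
  m = 010 → c = 1110001, weight = 4.
  m = 110 → c = 0101110, weight = 4.
  m = 001 → c = 1011001, weight = 4.
  m = 101 → c = 0000110, weight = 2.
  m = 011 → c = 0101000, weight = 2.
  m = 111 → c = 1110111, weight = 6.
Tally weights:
  weight 0: 1 codewords.
  weight 2: 2 codewords.
  weight 4: 3 codewords.
  weight 6: 2 codewords.
Minimum distance d = smallest w > 0 with A_w > 0 = 2.
Sanity: Σ A_w = 8 = 2^3 = 8 ✓.


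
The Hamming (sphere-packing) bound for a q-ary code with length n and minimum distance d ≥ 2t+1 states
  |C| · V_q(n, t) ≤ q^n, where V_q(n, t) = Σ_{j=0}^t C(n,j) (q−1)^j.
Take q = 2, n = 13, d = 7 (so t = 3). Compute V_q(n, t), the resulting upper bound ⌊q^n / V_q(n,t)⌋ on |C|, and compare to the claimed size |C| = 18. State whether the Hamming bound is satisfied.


V_q(n, t) = 378, q^n = 8192, Hamming bound = 21, |C| = 18 ≤ bound (satisfied).

Step 1: Compute V_q(n, t) = Σ_{j=0}^3 C(n, j) (q−1)^j.
  j = 0: C(13,0)·(1)^0 = 1·1 = 1.
  j = 1: C(13,1)·(1)^1 = 13·1 = 13.
  j = 2: C(13,2)·(1)^2 = 78·1 = 78.
  j = 3: C(13,3)·(1)^3 = 286·1 = 286.
  V_q(n, t) = 1 + 13 + 78 + 286 = 378.
Step 2: q^n = 2^13 = 8192.
Step 3: Hamming bound ⌊q^n / V_q(n,t)⌋ = ⌊8192/378⌋ = 21.
Step 4: Compare |C| = 18 to 21: satisfied.
The claimed |C| lies below the Hamming bound.


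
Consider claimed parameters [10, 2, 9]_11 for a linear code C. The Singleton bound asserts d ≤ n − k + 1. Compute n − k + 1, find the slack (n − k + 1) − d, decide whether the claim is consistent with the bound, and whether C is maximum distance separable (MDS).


Singleton RHS = n − k + 1 = 9, slack = 0, bound satisfied, MDS.

Singleton bound: d ≤ n − k + 1.
Here n = 10, k = 2, so n − k + 1 = 9.
Given d = 9, check d ≤ 9: YES.
Slack = (n − k + 1) − d = 0.
The code is MDS (slack = 0).
Description: the claimed parameters are [10, 2, 9]_11; such a code would be MDS (meets Singleton bound).


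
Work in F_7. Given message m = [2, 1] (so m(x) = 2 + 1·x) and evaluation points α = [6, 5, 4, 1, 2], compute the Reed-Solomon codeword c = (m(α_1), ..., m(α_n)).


c = [1, 0, 6, 3, 4]

Message polynomial: m(x) = 2 + 1·x (mod 7).
For each evaluation point α_i, compute m(α_i) mod 7:
  α_1 = 6: Horner steps 1 → 1, so m(6) = 1.
  α_2 = 5: Horner steps 1 → 0, so m(5) = 0.
  α_3 = 4: Horner steps 1 → 6, so m(4) = 6.
  α_4 = 1: Horner steps 1 → 3, so m(1) = 3.
  α_5 = 2: Horner steps 1 → 4, so m(2) = 4.
Codeword c = [1, 0, 6, 3, 4] ∈ F_7^5.


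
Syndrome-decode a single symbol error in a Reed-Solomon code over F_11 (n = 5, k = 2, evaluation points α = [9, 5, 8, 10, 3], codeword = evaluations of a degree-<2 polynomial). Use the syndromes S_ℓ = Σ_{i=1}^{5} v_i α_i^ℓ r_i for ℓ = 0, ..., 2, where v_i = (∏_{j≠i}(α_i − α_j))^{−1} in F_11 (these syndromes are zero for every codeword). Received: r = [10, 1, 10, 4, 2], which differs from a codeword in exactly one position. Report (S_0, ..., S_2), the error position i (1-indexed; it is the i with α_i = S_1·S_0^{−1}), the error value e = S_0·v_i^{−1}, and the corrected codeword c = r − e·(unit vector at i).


S = (2, 5, 7), error at position 3, error magnitude e = 5, c = [10, 1, 5, 4, 2].

Step 1: column multipliers v_i = (∏_{j≠i}(α_i − α_j))^{−1} mod 11.
  i = 1 (α = 9): (9−5)(9−8)(9−10)(9−3) = 4·1·(−1)·6 = −24 ≡ 9, so v_1 = 9^{−1} = 5 (mod 11).
  i = 2 (α = 5): (5−9)(5−8)(5−10)(5−3) = (−4)·(−3)·(−5)·2 = −120 ≡ 1, so v_2 = 1^{−1} = 1 (mod 11).
  i = 3 (α = 8): (8−9)(8−5)(8−10)(8−3) = (−1)·3·(−2)·5 = 30 ≡ 8, so v_3 = 8^{−1} = 7 (mod 11).
  i = 4 (α = 10): (10−9)(10−5)(10−8)(10−3) = 1·5·2·7 = 70 ≡ 4, so v_4 = 4^{−1} = 3 (mod 11).
  i = 5 (α = 3): (3−9)(3−5)(3−8)(3−10) = (−6)·(−2)·(−5)·(−7) = 420 ≡ 2, so v_5 = 2^{−1} = 6 (mod 11).
  v = [5, 1, 7, 3, 6].
Step 2: syndromes of r = [10, 1, 10, 4, 2] (all sums mod 11).
  S_0 = Σ v_i r_i = 5·10 + 1·1 + 7·10 + 3·4 + 6·2 = 145 ≡ 2.
  S_1 = Σ v_i α_i r_i = 5·9·10 + 1·5·1 + 7·8·10 + 3·10·4 + 6·3·2 = 1171 ≡ 5.
  α_i^2 mod 11 = [4, 3, 9, 1, 9].
  S_2 = Σ v_i α_i^2 r_i = 5·4·10 + 1·3·1 + 7·9·10 + 3·1·4 + 6·9·2 = 953 ≡ 7.
  S = (2, 5, 7) ≠ 0, so r is not a codeword (an error is present).
Step 3: locate the error. For a single error e at position i, S_ℓ = v_i·e·α_i^ℓ, so α_err = S_1/S_0.
  S_0^{−1} = 2^{−1} = 6 (mod 11), so α_err = 5·6 = 30 ≡ 8 = α_3. Error position i = 3.
  Consistency check: S_2/S_1 = 7·9 = 63 ≡ 8 = α_err ✓ (single-error assumption holds).
Step 4: error magnitude e = S_0/v_3 = S_0·∏_{j≠3}(α_3 − α_j) = 2·8 = 16 ≡ 5 (mod 11).
Step 5: correct position 3: c_3 = r_3 − e = 10 − 5 ≡ 5 (mod 11). Hence c = [10, 1, 5, 4, 2].
  Check: interpolating c through the α_i gives m(x) = 9 + 5·x (degree < 2) with m(α_i) = c_i for every i, so c is indeed a codeword.


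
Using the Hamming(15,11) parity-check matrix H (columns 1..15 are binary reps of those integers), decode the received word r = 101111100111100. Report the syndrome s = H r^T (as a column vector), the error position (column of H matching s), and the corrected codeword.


s = (0, 0, 1, 0)^T, error position = 2, corrected codeword c = 111111100111100

Compute s = H r^T mod 2 one row at a time:
  s_1 = 0 + 0 + 1 + 1 + 1 + 1 + 0 + 0 = 4 ≡ 0 (mod 2).
  s_2 = 1 + 1 + 1 + 1 + 1 + 1 + 0 + 0 = 6 ≡ 0 (mod 2).
  s_3 = 0 + 1 + 1 + 1 + 1 + 1 + 0 + 0 = 5 ≡ 1 (mod 2).
  s_4 = 1 + 1 + 1 + 1 + 0 + 1 + 1 + 0 = 6 ≡ 0 (mod 2).
s = (0, 0, 1, 0)^T — this equals column 2 of H (binary 0010), so error is at position 2.
Correct: flip bit 2 of r = 101111100111100 to get c = 111111100111100.


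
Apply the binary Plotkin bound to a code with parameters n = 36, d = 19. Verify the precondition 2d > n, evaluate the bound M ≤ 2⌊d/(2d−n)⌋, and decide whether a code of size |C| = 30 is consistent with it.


Plotkin bound M ≤ 18; given |C| = 30 > bound (violated).

Check applicability: 2d = 38, n = 36.
2d − n = 2 > 0, so Plotkin applies.
Compute d/(2d−n) = 19/2 ≈ 9.5000.
⌊d/(2d−n)⌋ = 9.
Plotkin bound: M ≤ 2·9 = 18.
Given |C| = 30, check: VIOLATED.
This |C| is above the Plotkin bound, so no binary code with n = 36, d = 19 and 30 codewords exists.


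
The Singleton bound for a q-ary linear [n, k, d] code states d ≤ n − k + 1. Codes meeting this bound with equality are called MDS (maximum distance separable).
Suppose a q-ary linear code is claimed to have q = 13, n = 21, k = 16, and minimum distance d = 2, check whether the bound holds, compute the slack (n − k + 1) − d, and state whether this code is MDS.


Singleton RHS = n − k + 1 = 6, slack = 4, bound satisfied, not MDS.

Singleton bound: d ≤ n − k + 1.
Here n = 21, k = 16, so n − k + 1 = 6.
Given d = 2, check d ≤ 6: YES.
Slack = (n − k + 1) − d = 4.
The code is NOT MDS (slack = 4 > 0).
Description: the claimed parameters are [21, 16, 2]_13; such a code would be non-MDS.


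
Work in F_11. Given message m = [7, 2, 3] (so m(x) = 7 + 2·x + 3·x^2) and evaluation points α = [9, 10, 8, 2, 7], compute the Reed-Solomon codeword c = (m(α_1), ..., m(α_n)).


c = [4, 8, 6, 1, 3]

Message polynomial: m(x) = 7 + 2·x + 3·x^2 (mod 11).
For each evaluation point α_i, compute m(α_i) mod 11:
  α_1 = 9: Horner steps 3 → 7 → 4, so m(9) = 4.
  α_2 = 10: Horner steps 3 → 10 → 8, so m(10) = 8.
  α_3 = 8: Horner steps 3 → 4 → 6, so m(8) = 6.
  α_4 = 2: Horner steps 3 → 8 → 1, so m(2) = 1.
  α_5 = 7: Horner steps 3 → 1 → 3, so m(7) = 3.
Codeword c = [4, 8, 6, 1, 3] ∈ F_11^5.


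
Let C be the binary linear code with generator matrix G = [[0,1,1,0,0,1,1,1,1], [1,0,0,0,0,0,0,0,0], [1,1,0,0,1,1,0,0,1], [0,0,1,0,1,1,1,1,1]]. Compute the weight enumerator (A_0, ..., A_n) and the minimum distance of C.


Weight distribution: A_0 = 1, A_1 = 1, A_2 = 2, A_3 = 2, A_4 = 3, A_5 = 3, A_6 = 2, A_7 = 2. Minimum distance d = 1.

Enumerate all 2^4 = 16 messages m ∈ F_2^4.
For each, compute codeword c = mG in F_2^9, then tally its weight.
  m = 0000 → c = 000000000, weight = 0.
  m = 1000 → c = 011001111, weight = 6.
  m = 0100 → c = 100000000, weight = 1.
  m = 1100 → c = 111001111, weight = 7.
  m = 0010 → c = 110011001, weight = 5.
  m = 1010 → c = 101010110, weight = 5.
  m = 0110 → c = 010011001, weight = 4.
  m = 1110 → c = 001010110, weight = 4.
  m = 0001 → c = 001011111, weight = 6.
  m = 1001 → c = 010010000, weight = 2.
  m = 0101 → c = 101011111, weight = 7.
  m = 1101 → c = 110010000, weight = 3.
  m = 0011 → c = 111000110, weight = 5.
  m = 1011 → c = 100001001, weight = 3.
  m = 0111 → c = 011000110, weight = 4.
  m = 1111 → c = 000001001, weight = 2.
Tally weights:
  weight 0: 1 codewords.
  weight 1: 1 codewords.
  weight 2: 2 codewords.
  weight 3: 2 codewords.
  weight 4: 3 codewords.
  weight 5: 3 codewords.
  weight 6: 2 codewords.
  weight 7: 2 codewords.
Minimum distance d = smallest w > 0 with A_w > 0 = 1.
Sanity: Σ A_w = 16 = 2^4 = 16 ✓.


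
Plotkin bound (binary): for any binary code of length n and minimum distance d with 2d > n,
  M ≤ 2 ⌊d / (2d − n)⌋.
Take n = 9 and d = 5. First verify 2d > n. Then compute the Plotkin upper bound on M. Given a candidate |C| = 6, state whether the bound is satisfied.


Plotkin bound M ≤ 10; given |C| = 6 ≤ bound (satisfied).

Check applicability: 2d = 10, n = 9.
2d − n = 1 > 0, so Plotkin applies.
Compute d/(2d−n) = 5/1 ≈ 5.0000.
⌊d/(2d−n)⌋ = 5.
Plotkin bound: M ≤ 2·5 = 10.
Given |C| = 6, check: satisfied.
This |C| is below the Plotkin bound.


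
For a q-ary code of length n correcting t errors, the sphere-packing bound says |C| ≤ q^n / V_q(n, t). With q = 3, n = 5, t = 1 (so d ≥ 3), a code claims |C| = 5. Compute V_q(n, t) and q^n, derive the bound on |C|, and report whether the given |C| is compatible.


V_q(n, t) = 11, q^n = 243, Hamming bound = 22, |C| = 5 ≤ bound (satisfied).

Step 1: Compute V_q(n, t) = Σ_{j=0}^1 C(n, j) (q−1)^j.
  j = 0: C(5,0)·(2)^0 = 1·1 = 1.
  j = 1: C(5,1)·(2)^1 = 5·2 = 10.
  V_q(n, t) = 1 + 10 = 11.
Step 2: q^n = 3^5 = 243.
Step 3: Hamming bound ⌊q^n / V_q(n,t)⌋ = ⌊243/11⌋ = 22.
Step 4: Compare |C| = 5 to 22: satisfied.
The claimed |C| lies below the Hamming bound.


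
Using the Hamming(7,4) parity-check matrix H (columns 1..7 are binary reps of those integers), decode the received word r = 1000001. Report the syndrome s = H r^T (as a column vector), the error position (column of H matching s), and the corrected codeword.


s = (1, 1, 0)^T, error position = 6, corrected codeword c = 1000011

Compute s = H r^T mod 2 one row at a time:
  s_1 = 0 + 0 + 0 + 1 = 1 ≡ 1 (mod 2).
  s_2 = 0 + 0 + 0 + 1 = 1 ≡ 1 (mod 2).
  s_3 = 1 + 0 + 0 + 1 = 2 ≡ 0 (mod 2).
s = (1, 1, 0)^T — this equals column 6 of H (binary 110), so error is at position 6.
Correct: flip bit 6 of r = 1000001 to get c = 1000011.


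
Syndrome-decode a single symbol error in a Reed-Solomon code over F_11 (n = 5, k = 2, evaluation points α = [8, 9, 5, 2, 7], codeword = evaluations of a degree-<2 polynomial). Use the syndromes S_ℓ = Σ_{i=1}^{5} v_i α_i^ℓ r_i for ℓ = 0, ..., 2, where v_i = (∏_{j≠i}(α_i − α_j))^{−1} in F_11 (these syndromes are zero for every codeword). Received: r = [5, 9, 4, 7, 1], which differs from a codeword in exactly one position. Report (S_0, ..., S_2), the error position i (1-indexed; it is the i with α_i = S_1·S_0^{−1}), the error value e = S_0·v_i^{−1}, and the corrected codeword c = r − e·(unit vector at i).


S = (5, 10, 9), error at position 4, error magnitude e = 4, c = [5, 9, 4, 3, 1].

Step 1: column multipliers v_i = (∏_{j≠i}(α_i − α_j))^{−1} mod 11.
  i = 1 (α = 8): (8−9)(8−5)(8−2)(8−7) = (−1)·3·6·1 = −18 ≡ 4, so v_1 = 4^{−1} = 3 (mod 11).
  i = 2 (α = 9): (9−8)(9−5)(9−2)(9−7) = 1·4·7·2 = 56 ≡ 1, so v_2 = 1^{−1} = 1 (mod 11).
  i = 3 (α = 5): (5−8)(5−9)(5−2)(5−7) = (−3)·(−4)·3·(−2) = −72 ≡ 5, so v_3 = 5^{−1} = 9 (mod 11).
  i = 4 (α = 2): (2−8)(2−9)(2−5)(2−7) = (−6)·(−7)·(−3)·(−5) = 630 ≡ 3, so v_4 = 3^{−1} = 4 (mod 11).
  i = 5 (α = 7): (7−8)(7−9)(7−5)(7−2) = (−1)·(−2)·2·5 = 20 ≡ 9, so v_5 = 9^{−1} = 5 (mod 11).
  v = [3, 1, 9, 4, 5].
Step 2: syndromes of r = [5, 9, 4, 7, 1] (all sums mod 11).
  S_0 = Σ v_i r_i = 3·5 + 1·9 + 9·4 + 4·7 + 5·1 = 93 ≡ 5.
  S_1 = Σ v_i α_i r_i = 3·8·5 + 1·9·9 + 9·5·4 + 4·2·7 + 5·7·1 = 472 ≡ 10.
  α_i^2 mod 11 = [9, 4, 3, 4, 5].
  S_2 = Σ v_i α_i^2 r_i = 3·9·5 + 1·4·9 + 9·3·4 + 4·4·7 + 5·5·1 = 416 ≡ 9.
  S = (5, 10, 9) ≠ 0, so r is not a codeword (an error is present).
Step 3: locate the error. For a single error e at position i, S_ℓ = v_i·e·α_i^ℓ, so α_err = S_1/S_0.
  S_0^{−1} = 5^{−1} = 9 (mod 11), so α_err = 10·9 = 90 ≡ 2 = α_4. Error position i = 4.
  Consistency check: S_2/S_1 = 9·10 = 90 ≡ 2 = α_err ✓ (single-error assumption holds).
Step 4: error magnitude e = S_0/v_4 = S_0·∏_{j≠4}(α_4 − α_j) = 5·3 = 15 ≡ 4 (mod 11).
Step 5: correct position 4: c_4 = r_4 − e = 7 − 4 ≡ 3 (mod 11). Hence c = [5, 9, 4, 3, 1].
  Check: interpolating c through the α_i gives m(x) = 6 + 4·x (degree < 2) with m(α_i) = c_i for every i, so c is indeed a codeword.


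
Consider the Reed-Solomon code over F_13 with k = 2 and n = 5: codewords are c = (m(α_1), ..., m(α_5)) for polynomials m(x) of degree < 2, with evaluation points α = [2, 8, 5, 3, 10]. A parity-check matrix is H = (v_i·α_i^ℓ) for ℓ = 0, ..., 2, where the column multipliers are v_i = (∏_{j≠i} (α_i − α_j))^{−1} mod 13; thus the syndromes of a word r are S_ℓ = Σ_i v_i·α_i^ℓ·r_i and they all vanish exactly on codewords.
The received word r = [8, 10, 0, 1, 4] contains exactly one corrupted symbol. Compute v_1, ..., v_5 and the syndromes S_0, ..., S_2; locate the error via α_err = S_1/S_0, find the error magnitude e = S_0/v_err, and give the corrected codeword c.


S = (9, 7, 4), error at position 2, error magnitude e = 5, c = [8, 5, 0, 1, 4].

Step 1: column multipliers v_i = (∏_{j≠i}(α_i − α_j))^{−1} mod 13.
  i = 1 (α = 2): (2−8)(2−5)(2−3)(2−10) = (−6)·(−3)·(−1)·(−8) = 144 ≡ 1, so v_1 = 1^{−1} = 1 (mod 13).
  i = 2 (α = 8): (8−2)(8−5)(8−3)(8−10) = 6·3·5·(−2) = −180 ≡ 2, so v_2 = 2^{−1} = 7 (mod 13).
  i = 3 (α = 5): (5−2)(5−8)(5−3)(5−10) = 3·(−3)·2·(−5) = 90 ≡ 12, so v_3 = 12^{−1} = 12 (mod 13).
  i = 4 (α = 3): (3−2)(3−8)(3−5)(3−10) = 1·(−5)·(−2)·(−7) = −70 ≡ 8, so v_4 = 8^{−1} = 5 (mod 13).
  i = 5 (α = 10): (10−2)(10−8)(10−5)(10−3) = 8·2·5·7 = 560 ≡ 1, so v_5 = 1^{−1} = 1 (mod 13).
  v = [1, 7, 12, 5, 1].
Step 2: syndromes of r = [8, 10, 0, 1, 4] (all sums mod 13).
  S_0 = Σ v_i r_i = 1·8 + 7·10 + 12·0 + 5·1 + 1·4 = 87 ≡ 9.
  S_1 = Σ v_i α_i r_i = 1·2·8 + 7·8·10 + 12·5·0 + 5·3·1 + 1·10·4 = 631 ≡ 7.
  α_i^2 mod 13 = [4, 12, 12, 9, 9].
  S_2 = Σ v_i α_i^2 r_i = 1·4·8 + 7·12·10 + 12·12·0 + 5·9·1 + 1·9·4 = 953 ≡ 4.
  S = (9, 7, 4) ≠ 0, so r is not a codeword (an error is present).
Step 3: locate the error. For a single error e at position i, S_ℓ = v_i·e·α_i^ℓ, so α_err = S_1/S_0.
  S_0^{−1} = 9^{−1} = 3 (mod 13), so α_err = 7·3 = 21 ≡ 8 = α_2. Error position i = 2.
  Consistency check: S_2/S_1 = 4·2 = 8 ≡ 8 = α_err ✓ (single-error assumption holds).
Step 4: error magnitude e = S_0/v_2 = S_0·∏_{j≠2}(α_2 − α_j) = 9·2 = 18 ≡ 5 (mod 13).
Step 5: correct position 2: c_2 = r_2 − e = 10 − 5 ≡ 5 (mod 13). Hence c = [8, 5, 0, 1, 4].
  Check: interpolating c through the α_i gives m(x) = 9 + 6·x (degree < 2) with m(α_i) = c_i for every i, so c is indeed a codeword.


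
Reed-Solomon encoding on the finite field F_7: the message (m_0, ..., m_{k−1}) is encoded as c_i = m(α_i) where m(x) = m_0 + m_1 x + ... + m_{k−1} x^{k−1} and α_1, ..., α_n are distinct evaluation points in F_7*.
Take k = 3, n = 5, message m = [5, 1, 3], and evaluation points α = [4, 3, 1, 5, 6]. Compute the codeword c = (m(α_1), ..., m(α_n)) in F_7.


c = [1, 0, 2, 1, 0]

Message polynomial: m(x) = 5 + 1·x + 3·x^2 (mod 7).
For each evaluation point α_i, compute m(α_i) mod 7:
  α_1 = 4: Horner steps 3 → 6 → 1, so m(4) = 1.
  α_2 = 3: Horner steps 3 → 3 → 0, so m(3) = 0.
  α_3 = 1: Horner steps 3 → 4 → 2, so m(1) = 2.
  α_4 = 5: Horner steps 3 → 2 → 1, so m(5) = 1.
  α_5 = 6: Horner steps 3 → 5 → 0, so m(6) = 0.
Codeword c = [1, 0, 2, 1, 0] ∈ F_7^5.


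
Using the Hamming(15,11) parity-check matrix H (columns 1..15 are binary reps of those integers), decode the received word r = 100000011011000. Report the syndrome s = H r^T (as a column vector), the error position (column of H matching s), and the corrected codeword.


s = (0, 1, 1, 1)^T, error position = 7, corrected codeword c = 100000111011000

Compute s = H r^T mod 2 one row at a time:
  s_1 = 1 + 1 + 0 + 1 + 1 + 0 + 0 + 0 = 4 ≡ 0 (mod 2).
  s_2 = 0 + 0 + 0 + 0 + 1 + 0 + 0 + 0 = 1 ≡ 1 (mod 2).
  s_3 = 0 + 0 + 0 + 0 + 0 + 1 + 0 + 0 = 1 ≡ 1 (mod 2).
  s_4 = 1 + 0 + 0 + 0 + 1 + 1 + 0 + 0 = 3 ≡ 1 (mod 2).
s = (0, 1, 1, 1)^T — this equals column 7 of H (binary 0111), so error is at position 7.
Correct: flip bit 7 of r = 100000011011000 to get c = 100000111011000.


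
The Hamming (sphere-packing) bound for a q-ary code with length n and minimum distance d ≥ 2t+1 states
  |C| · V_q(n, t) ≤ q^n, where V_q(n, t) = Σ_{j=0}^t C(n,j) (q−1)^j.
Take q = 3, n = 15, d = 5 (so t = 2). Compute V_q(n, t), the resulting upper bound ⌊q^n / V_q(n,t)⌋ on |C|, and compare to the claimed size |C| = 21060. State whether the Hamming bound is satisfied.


V_q(n, t) = 451, q^n = 14348907, Hamming bound = 31815, |C| = 21060 ≤ bound (satisfied).

Step 1: Compute V_q(n, t) = Σ_{j=0}^2 C(n, j) (q−1)^j.
  j = 0: C(15,0)·(2)^0 = 1·1 = 1.
  j = 1: C(15,1)·(2)^1 = 15·2 = 30.
  j = 2: C(15,2)·(2)^2 = 105·4 = 420.
  V_q(n, t) = 1 + 30 + 420 = 451.
Step 2: q^n = 3^15 = 14348907.
Step 3: Hamming bound ⌊q^n / V_q(n,t)⌋ = ⌊14348907/451⌋ = 31815.
Step 4: Compare |C| = 21060 to 31815: satisfied.
The claimed |C| lies below the Hamming bound.
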